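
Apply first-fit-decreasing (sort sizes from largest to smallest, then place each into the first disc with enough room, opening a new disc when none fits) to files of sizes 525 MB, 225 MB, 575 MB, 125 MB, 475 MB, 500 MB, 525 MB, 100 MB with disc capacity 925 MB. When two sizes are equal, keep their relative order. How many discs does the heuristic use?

Sorted descending: 575, 525, 525, 500, 475, 225, 125, 100.
  575 → disc 1 (new)  [load 575/925]
  525 → disc 2 (new)  [load 525/925]
  525 → disc 3 (new)  [load 525/925]
  500 → disc 4 (new)  [load 500/925]
  475 → disc 5 (new)  [load 475/925]
  225 → disc 1  [load 800/925]
  125 → disc 1  [load 925/925]
  100 → disc 2  [load 625/925]
5 discs opened.

5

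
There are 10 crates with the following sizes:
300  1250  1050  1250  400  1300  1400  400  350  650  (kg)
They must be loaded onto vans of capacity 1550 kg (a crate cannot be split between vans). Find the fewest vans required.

Total = 1400 + 1300 + 1250 + 1250 + 1050 + 650 + 400 + 400 + 350 + 300 = 8350 kg.
Lower bound: ⌈8350/1550⌉ = 6 vans.
A packing using 6 vans:
  van 1: 1400 = 1400
  van 2: 1300 = 1300
  van 3: 1250 + 300 = 1550
  van 4: 1250 = 1250
  van 5: 1050 + 400 = 1450
  van 6: 650 + 400 + 350 = 1400
This matches the lower bound, so 6 is optimal.

6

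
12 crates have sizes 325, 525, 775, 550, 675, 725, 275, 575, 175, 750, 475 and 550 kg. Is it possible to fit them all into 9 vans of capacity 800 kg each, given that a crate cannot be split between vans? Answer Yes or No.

A valid assignment using 9 vans:
  van 1: 775 = 775
  van 2: 750 = 750
  van 3: 725 = 725
  van 4: 675 = 675
  van 5: 575 + 175 = 750
  van 6: 550 = 550
  van 7: 550 = 550
  van 8: 525 + 275 = 800
  van 9: 475 + 325 = 800
Every load is within 800 kg, so 9 vans suffice.

Yes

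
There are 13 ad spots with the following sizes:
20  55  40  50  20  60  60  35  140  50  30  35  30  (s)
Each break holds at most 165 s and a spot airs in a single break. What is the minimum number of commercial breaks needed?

4

Total = 140 + 60 + 60 + 55 + 50 + 50 + 40 + 35 + 35 + 30 + 30 + 20 + 20 = 625 s.
Lower bound: ⌈625/165⌉ = 4 commercial breaks.
A packing using 4 commercial breaks:
  break 1: 140 + 20 = 160
  break 2: 60 + 60 + 40 = 160
  break 3: 55 + 50 + 50 = 155
  break 4: 35 + 35 + 30 + 30 + 20 = 150
This matches the lower bound, so 4 is optimal.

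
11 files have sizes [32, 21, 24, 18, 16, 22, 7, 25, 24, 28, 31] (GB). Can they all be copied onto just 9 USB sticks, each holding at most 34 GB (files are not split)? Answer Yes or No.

A valid assignment using 9 USB sticks:
  USB stick 1: 32 = 32
  USB stick 2: 31 = 31
  USB stick 3: 28 = 28
  USB stick 4: 25 + 7 = 32
  USB stick 5: 24 = 24
  USB stick 6: 24 = 24
  USB stick 7: 22 = 22
  USB stick 8: 21 = 21
  USB stick 9: 18 + 16 = 34
Every load is within 34 GB, so 9 USB sticks suffice.

Yes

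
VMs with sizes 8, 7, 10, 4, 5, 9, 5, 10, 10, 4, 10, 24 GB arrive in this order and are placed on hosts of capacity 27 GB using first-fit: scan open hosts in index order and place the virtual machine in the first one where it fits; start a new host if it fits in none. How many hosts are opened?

  8 → host 1 (new)  [load 8/27]
  7 → host 1  [load 15/27]
  10 → host 1  [load 25/27]
  4 → host 2 (new)  [load 4/27]
  5 → host 2  [load 9/27]
  9 → host 2  [load 18/27]
  5 → host 2  [load 23/27]
  10 → host 3 (new)  [load 10/27]
  10 → host 3  [load 20/27]
  4 → host 2  [load 27/27]
  10 → host 4 (new)  [load 10/27]
  24 → host 5 (new)  [load 24/27]
5 hosts opened.

5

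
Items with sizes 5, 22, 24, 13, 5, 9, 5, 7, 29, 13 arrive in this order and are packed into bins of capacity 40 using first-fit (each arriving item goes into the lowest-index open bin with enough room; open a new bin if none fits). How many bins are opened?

4

  5 → bin 1 (new)  [load 5/40]
  22 → bin 1  [load 27/40]
  24 → bin 2 (new)  [load 24/40]
  13 → bin 1  [load 40/40]
  5 → bin 2  [load 29/40]
  9 → bin 2  [load 38/40]
  5 → bin 3 (new)  [load 5/40]
  7 → bin 3  [load 12/40]
  29 → bin 4 (new)  [load 29/40]
  13 → bin 3  [load 25/40]
4 bins opened.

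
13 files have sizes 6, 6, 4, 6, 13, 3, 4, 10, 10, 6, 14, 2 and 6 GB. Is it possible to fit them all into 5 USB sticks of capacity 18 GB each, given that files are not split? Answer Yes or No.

No

Total = 90 GB; ⌈90/18⌉ = 5.
The bound of 5 does not rule out 5, but exhaustive search shows no assignment into 5 USB sticks of capacity 18 GB exists — the minimum is 6.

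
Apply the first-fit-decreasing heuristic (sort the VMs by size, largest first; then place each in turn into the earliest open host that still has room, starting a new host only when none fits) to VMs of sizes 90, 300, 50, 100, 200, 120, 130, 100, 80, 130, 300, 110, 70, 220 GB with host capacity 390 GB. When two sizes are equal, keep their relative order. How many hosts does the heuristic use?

Sorted descending: 300, 300, 220, 200, 130, 130, 120, 110, 100, 100, 90, 80, 70, 50.
  300 → host 1 (new)  [load 300/390]
  300 → host 2 (new)  [load 300/390]
  220 → host 3 (new)  [load 220/390]
  200 → host 4 (new)  [load 200/390]
  130 → host 3  [load 350/390]
  130 → host 4  [load 330/390]
  120 → host 5 (new)  [load 120/390]
  110 → host 5  [load 230/390]
  100 → host 5  [load 330/390]
  100 → host 6 (new)  [load 100/390]
  90 → host 1  [load 390/390]
  80 → host 2  [load 380/390]
  70 → host 6  [load 170/390]
  50 → host 4  [load 380/390]
6 hosts opened.

6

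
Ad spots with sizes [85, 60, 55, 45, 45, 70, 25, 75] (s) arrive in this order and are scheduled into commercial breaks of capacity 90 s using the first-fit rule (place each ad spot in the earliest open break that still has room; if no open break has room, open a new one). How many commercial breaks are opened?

  85 → break 1 (new)  [load 85/90]
  60 → break 2 (new)  [load 60/90]
  55 → break 3 (new)  [load 55/90]
  45 → break 4 (new)  [load 45/90]
  45 → break 4  [load 90/90]
  70 → break 5 (new)  [load 70/90]
  25 → break 2  [load 85/90]
  75 → break 6 (new)  [load 75/90]
6 commercial breaks opened.

6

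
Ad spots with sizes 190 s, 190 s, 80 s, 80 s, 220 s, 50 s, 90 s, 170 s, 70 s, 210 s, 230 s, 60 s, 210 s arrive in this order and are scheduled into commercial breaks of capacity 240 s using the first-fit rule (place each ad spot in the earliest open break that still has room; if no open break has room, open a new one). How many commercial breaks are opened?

9

  190 → break 1 (new)  [load 190/240]
  190 → break 2 (new)  [load 190/240]
  80 → break 3 (new)  [load 80/240]
  80 → break 3  [load 160/240]
  220 → break 4 (new)  [load 220/240]
  50 → break 1  [load 240/240]
  90 → break 5 (new)  [load 90/240]
  170 → break 6 (new)  [load 170/240]
  70 → break 3  [load 230/240]
  210 → break 7 (new)  [load 210/240]
  230 → break 8 (new)  [load 230/240]
  60 → break 5  [load 150/240]
  210 → break 9 (new)  [load 210/240]
9 commercial breaks opened.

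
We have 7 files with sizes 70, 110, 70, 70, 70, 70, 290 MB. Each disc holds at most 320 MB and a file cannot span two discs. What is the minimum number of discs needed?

Total = 290 + 110 + 70 + 70 + 70 + 70 + 70 = 750 MB.
Lower bound: ⌈750/320⌉ = 3 discs.
A packing using 3 discs:
  disc 1: 290 = 290
  disc 2: 110 + 70 + 70 + 70 = 320
  disc 3: 70 + 70 = 140
This matches the lower bound, so 3 is optimal.

3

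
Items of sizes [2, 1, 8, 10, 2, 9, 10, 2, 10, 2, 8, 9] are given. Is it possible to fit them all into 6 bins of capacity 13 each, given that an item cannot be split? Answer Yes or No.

Total = 73; ⌈73/13⌉ = 6.
7 items each exceed half the capacity and cannot share a bin, forcing at least 7 bins.
At least 7 bins are required, but only 6 are allowed.

No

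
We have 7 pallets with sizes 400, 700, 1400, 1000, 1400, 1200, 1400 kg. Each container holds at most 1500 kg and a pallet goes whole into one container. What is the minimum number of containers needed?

6

Total = 1400 + 1400 + 1400 + 1200 + 1000 + 700 + 400 = 7500 kg.
Lower bound: ⌈7500/1500⌉ = 5 containers.
A packing using 6 containers:
  container 1: 1400 = 1400
  container 2: 1400 = 1400
  container 3: 1400 = 1400
  container 4: 1200 = 1200
  container 5: 1000 + 400 = 1400
  container 6: 700 = 700
No arrangement into 5 containers stays within capacity, so 6 is optimal.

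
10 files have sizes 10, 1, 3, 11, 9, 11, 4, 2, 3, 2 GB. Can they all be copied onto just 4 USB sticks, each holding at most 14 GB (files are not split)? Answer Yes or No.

A valid assignment using 4 USB sticks:
  USB stick 1: 11 + 3 = 14
  USB stick 2: 11 + 3 = 14
  USB stick 3: 10 + 4 = 14
  USB stick 4: 9 + 2 + 2 + 1 = 14
Every load is within 14 GB, so 4 USB sticks suffice.

Yes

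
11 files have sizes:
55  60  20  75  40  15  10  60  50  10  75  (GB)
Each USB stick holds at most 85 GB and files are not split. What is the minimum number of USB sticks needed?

Total = 75 + 75 + 60 + 60 + 55 + 50 + 40 + 20 + 15 + 10 + 10 = 470 GB.
Lower bound: ⌈470/85⌉ = 6 USB sticks.
A packing using 7 USB sticks:
  USB stick 1: 75 + 10 = 85
  USB stick 2: 75 + 10 = 85
  USB stick 3: 60 + 20 = 80
  USB stick 4: 60 + 15 = 75
  USB stick 5: 55 = 55
  USB stick 6: 50 = 50
  USB stick 7: 40 = 40
No arrangement into 6 USB sticks stays within capacity, so 7 is optimal.

7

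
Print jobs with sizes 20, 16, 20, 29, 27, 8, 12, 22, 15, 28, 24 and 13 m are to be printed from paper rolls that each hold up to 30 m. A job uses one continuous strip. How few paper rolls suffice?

9

Total = 29 + 28 + 27 + 24 + 22 + 20 + 20 + 16 + 15 + 13 + 12 + 8 = 234 m.
Lower bound: ⌈234/30⌉ = 8 paper rolls.
A packing using 9 paper rolls:
  roll 1: 29 = 29
  roll 2: 28 = 28
  roll 3: 27 = 27
  roll 4: 24 = 24
  roll 5: 22 + 8 = 30
  roll 6: 20 = 20
  roll 7: 20 = 20
  roll 8: 16 + 13 = 29
  roll 9: 15 + 12 = 27
No arrangement into 8 paper rolls stays within capacity, so 9 is optimal.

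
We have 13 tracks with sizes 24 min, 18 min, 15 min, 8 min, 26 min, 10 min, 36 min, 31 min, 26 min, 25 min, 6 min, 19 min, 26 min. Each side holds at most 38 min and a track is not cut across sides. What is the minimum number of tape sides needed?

Total = 36 + 31 + 26 + 26 + 26 + 25 + 24 + 19 + 18 + 15 + 10 + 8 + 6 = 270 min.
Lower bound: ⌈270/38⌉ = 8 tape sides.
A packing using 9 tape sides:
  side 1: 36 = 36
  side 2: 31 + 6 = 37
  side 3: 26 + 10 = 36
  side 4: 26 + 8 = 34
  side 5: 26 = 26
  side 6: 25 = 25
  side 7: 24 = 24
  side 8: 19 + 18 = 37
  side 9: 15 = 15
No arrangement into 8 tape sides stays within capacity, so 9 is optimal.

9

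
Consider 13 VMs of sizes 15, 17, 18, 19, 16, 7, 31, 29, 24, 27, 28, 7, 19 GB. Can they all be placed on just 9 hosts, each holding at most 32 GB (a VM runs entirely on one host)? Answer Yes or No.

Total = 257 GB; ⌈257/32⌉ = 9.
The bound of 9 does not rule out 9, but exhaustive search shows no assignment into 9 hosts of capacity 32 GB exists — the minimum is 10.

No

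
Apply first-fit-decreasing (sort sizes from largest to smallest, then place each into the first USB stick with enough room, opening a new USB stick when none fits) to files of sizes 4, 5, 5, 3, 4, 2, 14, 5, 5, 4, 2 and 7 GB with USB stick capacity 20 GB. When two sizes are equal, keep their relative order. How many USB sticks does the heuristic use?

4

Sorted descending: 14, 7, 5, 5, 5, 5, 4, 4, 4, 3, 2, 2.
  14 → USB stick 1 (new)  [load 14/20]
  7 → USB stick 2 (new)  [load 7/20]
  5 → USB stick 1  [load 19/20]
  5 → USB stick 2  [load 12/20]
  5 → USB stick 2  [load 17/20]
  5 → USB stick 3 (new)  [load 5/20]
  4 → USB stick 3  [load 9/20]
  4 → USB stick 3  [load 13/20]
  4 → USB stick 3  [load 17/20]
  3 → USB stick 2  [load 20/20]
  2 → USB stick 3  [load 19/20]
  2 → USB stick 4 (new)  [load 2/20]
4 USB sticks opened.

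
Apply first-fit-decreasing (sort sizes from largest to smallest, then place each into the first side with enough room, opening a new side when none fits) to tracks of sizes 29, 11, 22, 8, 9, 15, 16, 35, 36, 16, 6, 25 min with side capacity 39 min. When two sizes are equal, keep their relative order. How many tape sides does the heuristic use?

7

Sorted descending: 36, 35, 29, 25, 22, 16, 16, 15, 11, 9, 8, 6.
  36 → side 1 (new)  [load 36/39]
  35 → side 2 (new)  [load 35/39]
  29 → side 3 (new)  [load 29/39]
  25 → side 4 (new)  [load 25/39]
  22 → side 5 (new)  [load 22/39]
  16 → side 5  [load 38/39]
  16 → side 6 (new)  [load 16/39]
  15 → side 6  [load 31/39]
  11 → side 4  [load 36/39]
  9 → side 3  [load 38/39]
  8 → side 6  [load 39/39]
  6 → side 7 (new)  [load 6/39]
7 tape sides opened.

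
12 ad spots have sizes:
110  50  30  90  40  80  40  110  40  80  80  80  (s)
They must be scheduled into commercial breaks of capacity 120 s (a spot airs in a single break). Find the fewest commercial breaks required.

Total = 110 + 110 + 90 + 80 + 80 + 80 + 80 + 50 + 40 + 40 + 40 + 30 = 830 s.
Lower bound: ⌈830/120⌉ = 7 commercial breaks.
A packing using 8 commercial breaks:
  break 1: 110 = 110
  break 2: 110 = 110
  break 3: 90 + 30 = 120
  break 4: 80 + 40 = 120
  break 5: 80 + 40 = 120
  break 6: 80 + 40 = 120
  break 7: 80 = 80
  break 8: 50 = 50
No arrangement into 7 commercial breaks stays within capacity, so 8 is optimal.

8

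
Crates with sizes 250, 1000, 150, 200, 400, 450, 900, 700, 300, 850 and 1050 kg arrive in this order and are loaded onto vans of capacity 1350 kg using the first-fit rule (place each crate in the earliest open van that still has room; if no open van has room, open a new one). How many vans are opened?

  250 → van 1 (new)  [load 250/1350]
  1000 → van 1  [load 1250/1350]
  150 → van 2 (new)  [load 150/1350]
  200 → van 2  [load 350/1350]
  400 → van 2  [load 750/1350]
  450 → van 2  [load 1200/1350]
  900 → van 3 (new)  [load 900/1350]
  700 → van 4 (new)  [load 700/1350]
  300 → van 3  [load 1200/1350]
  850 → van 5 (new)  [load 850/1350]
  1050 → van 6 (new)  [load 1050/1350]
6 vans opened.

6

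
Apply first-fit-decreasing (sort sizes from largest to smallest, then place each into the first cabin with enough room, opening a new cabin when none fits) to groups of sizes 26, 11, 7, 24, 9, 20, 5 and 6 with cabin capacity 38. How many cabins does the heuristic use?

Sorted descending: 26, 24, 20, 11, 9, 7, 6, 5.
  26 → cabin 1 (new)  [load 26/38]
  24 → cabin 2 (new)  [load 24/38]
  20 → cabin 3 (new)  [load 20/38]
  11 → cabin 1  [load 37/38]
  9 → cabin 2  [load 33/38]
  7 → cabin 3  [load 27/38]
  6 → cabin 3  [load 33/38]
  5 → cabin 2  [load 38/38]
3 cabins opened.

3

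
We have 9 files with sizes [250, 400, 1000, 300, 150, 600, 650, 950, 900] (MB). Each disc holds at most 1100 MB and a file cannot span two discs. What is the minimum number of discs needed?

6

Total = 1000 + 950 + 900 + 650 + 600 + 400 + 300 + 250 + 150 = 5200 MB.
Lower bound: ⌈5200/1100⌉ = 5 discs.
A packing using 6 discs:
  disc 1: 1000 = 1000
  disc 2: 950 + 150 = 1100
  disc 3: 900 = 900
  disc 4: 650 + 400 = 1050
  disc 5: 600 + 300 = 900
  disc 6: 250 = 250
No arrangement into 5 discs stays within capacity, so 6 is optimal.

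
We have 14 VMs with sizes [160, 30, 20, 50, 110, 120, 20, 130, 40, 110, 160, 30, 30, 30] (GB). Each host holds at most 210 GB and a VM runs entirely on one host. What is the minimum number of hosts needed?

6

Total = 160 + 160 + 130 + 120 + 110 + 110 + 50 + 40 + 30 + 30 + 30 + 30 + 20 + 20 = 1040 GB.
Lower bound: ⌈1040/210⌉ = 5 hosts.
Also, 6 VMs each exceed 105 GB, and no two of those can share a host, so at least 6 hosts are needed.
A packing using 6 hosts:
  host 1: 160 + 50 = 210
  host 2: 160 + 40 = 200
  host 3: 130 + 30 + 30 + 20 = 210
  host 4: 120 + 30 + 30 + 20 = 200
  host 5: 110 = 110
  host 6: 110 = 110
This matches the lower bound, so 6 is optimal.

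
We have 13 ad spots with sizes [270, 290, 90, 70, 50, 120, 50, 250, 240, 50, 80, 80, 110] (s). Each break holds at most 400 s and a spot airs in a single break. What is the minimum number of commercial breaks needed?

Total = 290 + 270 + 250 + 240 + 120 + 110 + 90 + 80 + 80 + 70 + 50 + 50 + 50 = 1750 s.
Lower bound: ⌈1750/400⌉ = 5 commercial breaks.
A packing using 5 commercial breaks:
  break 1: 290 + 110 = 400
  break 2: 270 + 120 = 390
  break 3: 250 + 90 + 50 = 390
  break 4: 240 + 80 + 80 = 400
  break 5: 70 + 50 + 50 = 170
This matches the lower bound, so 5 is optimal.

5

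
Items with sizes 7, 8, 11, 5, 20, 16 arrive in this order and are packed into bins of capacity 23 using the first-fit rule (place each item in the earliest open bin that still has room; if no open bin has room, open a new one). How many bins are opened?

  7 → bin 1 (new)  [load 7/23]
  8 → bin 1  [load 15/23]
  11 → bin 2 (new)  [load 11/23]
  5 → bin 1  [load 20/23]
  20 → bin 3 (new)  [load 20/23]
  16 → bin 4 (new)  [load 16/23]
4 bins opened.

4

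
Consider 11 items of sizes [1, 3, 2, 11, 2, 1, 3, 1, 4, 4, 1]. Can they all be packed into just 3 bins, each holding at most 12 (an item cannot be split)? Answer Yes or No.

Yes

A valid assignment using 3 bins:
  bin 1: 11 + 1 = 12
  bin 2: 4 + 4 + 3 + 1 = 12
  bin 3: 3 + 2 + 2 + 1 + 1 = 9
Every load is within 12, so 3 bins suffice.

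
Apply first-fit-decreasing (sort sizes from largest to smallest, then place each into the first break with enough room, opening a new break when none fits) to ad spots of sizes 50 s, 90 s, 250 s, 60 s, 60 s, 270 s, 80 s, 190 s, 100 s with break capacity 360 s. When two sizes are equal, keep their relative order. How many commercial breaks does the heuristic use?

Sorted descending: 270, 250, 190, 100, 90, 80, 60, 60, 50.
  270 → break 1 (new)  [load 270/360]
  250 → break 2 (new)  [load 250/360]
  190 → break 3 (new)  [load 190/360]
  100 → break 2  [load 350/360]
  90 → break 1  [load 360/360]
  80 → break 3  [load 270/360]
  60 → break 3  [load 330/360]
  60 → break 4 (new)  [load 60/360]
  50 → break 4  [load 110/360]
4 commercial breaks opened.

4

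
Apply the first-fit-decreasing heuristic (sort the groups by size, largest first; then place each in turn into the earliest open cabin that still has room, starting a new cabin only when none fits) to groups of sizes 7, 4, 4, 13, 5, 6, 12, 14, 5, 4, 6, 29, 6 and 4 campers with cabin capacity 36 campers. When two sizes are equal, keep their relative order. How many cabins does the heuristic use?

4

Sorted descending: 29, 14, 13, 12, 7, 6, 6, 6, 5, 5, 4, 4, 4, 4.
  29 → cabin 1 (new)  [load 29/36]
  14 → cabin 2 (new)  [load 14/36]
  13 → cabin 2  [load 27/36]
  12 → cabin 3 (new)  [load 12/36]
  7 → cabin 1  [load 36/36]
  6 → cabin 2  [load 33/36]
  6 → cabin 3  [load 18/36]
  6 → cabin 3  [load 24/36]
  5 → cabin 3  [load 29/36]
  5 → cabin 3  [load 34/36]
  4 → cabin 4 (new)  [load 4/36]
  4 → cabin 4  [load 8/36]
  4 → cabin 4  [load 12/36]
  4 → cabin 4  [load 16/36]
4 cabins opened.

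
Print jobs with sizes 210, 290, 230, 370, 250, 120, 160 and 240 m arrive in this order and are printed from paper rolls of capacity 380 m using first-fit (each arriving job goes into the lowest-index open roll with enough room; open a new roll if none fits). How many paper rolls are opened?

7

  210 → roll 1 (new)  [load 210/380]
  290 → roll 2 (new)  [load 290/380]
  230 → roll 3 (new)  [load 230/380]
  370 → roll 4 (new)  [load 370/380]
  250 → roll 5 (new)  [load 250/380]
  120 → roll 1  [load 330/380]
  160 → roll 6 (new)  [load 160/380]
  240 → roll 7 (new)  [load 240/380]
7 paper rolls opened.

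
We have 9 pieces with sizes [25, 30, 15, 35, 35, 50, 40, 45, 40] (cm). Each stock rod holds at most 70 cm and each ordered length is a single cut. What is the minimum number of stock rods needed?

Total = 50 + 45 + 40 + 40 + 35 + 35 + 30 + 25 + 15 = 315 cm.
Lower bound: ⌈315/70⌉ = 5 stock rods.
A packing using 5 stock rods:
  stock rod 1: 50 + 15 = 65
  stock rod 2: 45 + 25 = 70
  stock rod 3: 40 + 30 = 70
  stock rod 4: 40 = 40
  stock rod 5: 35 + 35 = 70
This matches the lower bound, so 5 is optimal.

5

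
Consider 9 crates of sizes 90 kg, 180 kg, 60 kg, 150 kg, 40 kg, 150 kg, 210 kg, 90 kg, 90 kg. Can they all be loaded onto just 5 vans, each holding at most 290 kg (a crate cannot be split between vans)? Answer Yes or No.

A valid assignment using 4 vans:
  van 1: 210 + 60 = 270
  van 2: 180 + 90 = 270
  van 3: 150 + 90 + 40 = 280
  van 4: 150 + 90 = 240
That uses only 4 ≤ 5, so 5 vans are enough.

Yes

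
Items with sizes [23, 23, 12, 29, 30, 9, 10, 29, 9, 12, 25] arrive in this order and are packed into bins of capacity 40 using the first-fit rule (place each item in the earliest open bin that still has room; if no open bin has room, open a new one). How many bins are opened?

6

  23 → bin 1 (new)  [load 23/40]
  23 → bin 2 (new)  [load 23/40]
  12 → bin 1  [load 35/40]
  29 → bin 3 (new)  [load 29/40]
  30 → bin 4 (new)  [load 30/40]
  9 → bin 2  [load 32/40]
  10 → bin 3  [load 39/40]
  29 → bin 5 (new)  [load 29/40]
  9 → bin 4  [load 39/40]
  12 → bin 6 (new)  [load 12/40]
  25 → bin 6  [load 37/40]
6 bins opened.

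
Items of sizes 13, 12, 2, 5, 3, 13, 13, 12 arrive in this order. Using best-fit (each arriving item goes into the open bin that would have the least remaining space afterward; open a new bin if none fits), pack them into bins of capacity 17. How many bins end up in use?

5

  13 → bin 1 (new)  [load 13/17]
  12 → bin 2 (new)  [load 12/17]
  2 → bin 1  [load 15/17]
  5 → bin 2  [load 17/17]
  3 → bin 3 (new)  [load 3/17]
  13 → bin 3  [load 16/17]
  13 → bin 4 (new)  [load 13/17]
  12 → bin 5 (new)  [load 12/17]
5 bins opened.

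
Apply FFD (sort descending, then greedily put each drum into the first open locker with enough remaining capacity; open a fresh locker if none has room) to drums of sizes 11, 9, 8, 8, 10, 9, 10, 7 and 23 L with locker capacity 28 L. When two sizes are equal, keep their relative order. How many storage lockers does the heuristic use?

4

Sorted descending: 23, 11, 10, 10, 9, 9, 8, 8, 7.
  23 → locker 1 (new)  [load 23/28]
  11 → locker 2 (new)  [load 11/28]
  10 → locker 2  [load 21/28]
  10 → locker 3 (new)  [load 10/28]
  9 → locker 3  [load 19/28]
  9 → locker 3  [load 28/28]
  8 → locker 4 (new)  [load 8/28]
  8 → locker 4  [load 16/28]
  7 → locker 2  [load 28/28]
4 storage lockers opened.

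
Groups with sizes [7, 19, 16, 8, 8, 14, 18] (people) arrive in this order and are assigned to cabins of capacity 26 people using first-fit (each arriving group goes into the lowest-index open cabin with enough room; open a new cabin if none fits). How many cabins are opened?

4

  7 → cabin 1 (new)  [load 7/26]
  19 → cabin 1  [load 26/26]
  16 → cabin 2 (new)  [load 16/26]
  8 → cabin 2  [load 24/26]
  8 → cabin 3 (new)  [load 8/26]
  14 → cabin 3  [load 22/26]
  18 → cabin 4 (new)  [load 18/26]
4 cabins opened.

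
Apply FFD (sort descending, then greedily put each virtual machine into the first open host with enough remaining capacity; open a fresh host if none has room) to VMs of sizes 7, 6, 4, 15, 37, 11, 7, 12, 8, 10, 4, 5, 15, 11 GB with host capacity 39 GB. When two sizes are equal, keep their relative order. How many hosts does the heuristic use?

Sorted descending: 37, 15, 15, 12, 11, 11, 10, 8, 7, 7, 6, 5, 4, 4.
  37 → host 1 (new)  [load 37/39]
  15 → host 2 (new)  [load 15/39]
  15 → host 2  [load 30/39]
  12 → host 3 (new)  [load 12/39]
  11 → host 3  [load 23/39]
  11 → host 3  [load 34/39]
  10 → host 4 (new)  [load 10/39]
  8 → host 2  [load 38/39]
  7 → host 4  [load 17/39]
  7 → host 4  [load 24/39]
  6 → host 4  [load 30/39]
  5 → host 3  [load 39/39]
  4 → host 4  [load 34/39]
  4 → host 4  [load 38/39]
4 hosts opened.

4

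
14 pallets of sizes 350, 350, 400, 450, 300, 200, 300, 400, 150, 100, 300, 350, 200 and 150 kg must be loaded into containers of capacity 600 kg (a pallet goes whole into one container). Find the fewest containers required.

Total = 450 + 400 + 400 + 350 + 350 + 350 + 300 + 300 + 300 + 200 + 200 + 150 + 150 + 100 = 4000 kg.
Lower bound: ⌈4000/600⌉ = 7 containers.
A packing using 8 containers:
  container 1: 450 + 150 = 600
  container 2: 400 + 200 = 600
  container 3: 400 + 200 = 600
  container 4: 350 + 150 + 100 = 600
  container 5: 350 = 350
  container 6: 350 = 350
  container 7: 300 + 300 = 600
  container 8: 300 = 300
No arrangement into 7 containers stays within capacity, so 8 is optimal.

8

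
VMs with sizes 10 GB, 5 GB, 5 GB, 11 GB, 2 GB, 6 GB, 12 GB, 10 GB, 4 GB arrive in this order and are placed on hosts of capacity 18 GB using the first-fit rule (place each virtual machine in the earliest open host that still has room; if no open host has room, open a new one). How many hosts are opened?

  10 → host 1 (new)  [load 10/18]
  5 → host 1  [load 15/18]
  5 → host 2 (new)  [load 5/18]
  11 → host 2  [load 16/18]
  2 → host 1  [load 17/18]
  6 → host 3 (new)  [load 6/18]
  12 → host 3  [load 18/18]
  10 → host 4 (new)  [load 10/18]
  4 → host 4  [load 14/18]
4 hosts opened.

4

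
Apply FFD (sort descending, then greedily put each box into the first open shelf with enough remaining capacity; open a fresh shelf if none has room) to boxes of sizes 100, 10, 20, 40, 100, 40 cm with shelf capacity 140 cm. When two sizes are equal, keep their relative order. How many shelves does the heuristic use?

3

Sorted descending: 100, 100, 40, 40, 20, 10.
  100 → shelf 1 (new)  [load 100/140]
  100 → shelf 2 (new)  [load 100/140]
  40 → shelf 1  [load 140/140]
  40 → shelf 2  [load 140/140]
  20 → shelf 3 (new)  [load 20/140]
  10 → shelf 3  [load 30/140]
3 shelves opened.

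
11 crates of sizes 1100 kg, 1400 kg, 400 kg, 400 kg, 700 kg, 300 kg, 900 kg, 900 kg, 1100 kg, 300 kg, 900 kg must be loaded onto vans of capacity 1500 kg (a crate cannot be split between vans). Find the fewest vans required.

Total = 1400 + 1100 + 1100 + 900 + 900 + 900 + 700 + 400 + 400 + 300 + 300 = 8400 kg.
Lower bound: ⌈8400/1500⌉ = 6 vans.
A packing using 7 vans:
  van 1: 1400 = 1400
  van 2: 1100 + 400 = 1500
  van 3: 1100 + 400 = 1500
  van 4: 900 + 300 + 300 = 1500
  van 5: 900 = 900
  van 6: 900 = 900
  van 7: 700 = 700
No arrangement into 6 vans stays within capacity, so 7 is optimal.

7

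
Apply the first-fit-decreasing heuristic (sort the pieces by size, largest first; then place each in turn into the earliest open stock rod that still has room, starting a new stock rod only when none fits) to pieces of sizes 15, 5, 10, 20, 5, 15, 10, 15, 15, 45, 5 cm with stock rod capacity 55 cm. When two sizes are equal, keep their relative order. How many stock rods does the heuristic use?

3

Sorted descending: 45, 20, 15, 15, 15, 15, 10, 10, 5, 5, 5.
  45 → stock rod 1 (new)  [load 45/55]
  20 → stock rod 2 (new)  [load 20/55]
  15 → stock rod 2  [load 35/55]
  15 → stock rod 2  [load 50/55]
  15 → stock rod 3 (new)  [load 15/55]
  15 → stock rod 3  [load 30/55]
  10 → stock rod 1  [load 55/55]
  10 → stock rod 3  [load 40/55]
  5 → stock rod 2  [load 55/55]
  5 → stock rod 3  [load 45/55]
  5 → stock rod 3  [load 50/55]
3 stock rods opened.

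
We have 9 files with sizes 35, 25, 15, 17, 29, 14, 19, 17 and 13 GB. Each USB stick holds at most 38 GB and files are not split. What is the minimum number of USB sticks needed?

6

Total = 35 + 29 + 25 + 19 + 17 + 17 + 15 + 14 + 13 = 184 GB.
Lower bound: ⌈184/38⌉ = 5 USB sticks.
A packing using 6 USB sticks:
  USB stick 1: 35 = 35
  USB stick 2: 29 = 29
  USB stick 3: 25 + 13 = 38
  USB stick 4: 19 + 17 = 36
  USB stick 5: 17 + 15 = 32
  USB stick 6: 14 = 14
No arrangement into 5 USB sticks stays within capacity, so 6 is optimal.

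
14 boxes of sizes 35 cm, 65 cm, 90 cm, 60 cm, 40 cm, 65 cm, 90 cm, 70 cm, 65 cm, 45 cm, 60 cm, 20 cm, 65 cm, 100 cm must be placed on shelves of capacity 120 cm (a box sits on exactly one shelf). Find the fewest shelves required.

Total = 100 + 90 + 90 + 70 + 65 + 65 + 65 + 65 + 60 + 60 + 45 + 40 + 35 + 20 = 870 cm.
Lower bound: ⌈870/120⌉ = 8 shelves.
A packing using 9 shelves:
  shelf 1: 100 + 20 = 120
  shelf 2: 90 = 90
  shelf 3: 90 = 90
  shelf 4: 70 + 45 = 115
  shelf 5: 65 + 40 = 105
  shelf 6: 65 + 35 = 100
  shelf 7: 65 = 65
  shelf 8: 65 = 65
  shelf 9: 60 + 60 = 120
No arrangement into 8 shelves stays within capacity, so 9 is optimal.

9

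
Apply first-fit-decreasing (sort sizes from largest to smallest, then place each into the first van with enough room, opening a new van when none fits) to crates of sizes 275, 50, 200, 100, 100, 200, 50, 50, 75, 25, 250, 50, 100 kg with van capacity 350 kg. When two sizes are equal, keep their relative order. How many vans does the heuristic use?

Sorted descending: 275, 250, 200, 200, 100, 100, 100, 75, 50, 50, 50, 50, 25.
  275 → van 1 (new)  [load 275/350]
  250 → van 2 (new)  [load 250/350]
  200 → van 3 (new)  [load 200/350]
  200 → van 4 (new)  [load 200/350]
  100 → van 2  [load 350/350]
  100 → van 3  [load 300/350]
  100 → van 4  [load 300/350]
  75 → van 1  [load 350/350]
  50 → van 3  [load 350/350]
  50 → van 4  [load 350/350]
  50 → van 5 (new)  [load 50/350]
  50 → van 5  [load 100/350]
  25 → van 5  [load 125/350]
5 vans opened.

5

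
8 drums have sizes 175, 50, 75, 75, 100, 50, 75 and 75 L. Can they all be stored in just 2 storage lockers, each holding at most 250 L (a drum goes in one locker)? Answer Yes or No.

Total = 675 L; ⌈675/250⌉ = 3.
At least 3 storage lockers are required, but only 2 are allowed.

No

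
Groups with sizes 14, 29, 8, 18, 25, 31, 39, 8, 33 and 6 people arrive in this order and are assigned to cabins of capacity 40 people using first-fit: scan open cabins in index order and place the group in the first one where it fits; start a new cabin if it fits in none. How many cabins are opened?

  14 → cabin 1 (new)  [load 14/40]
  29 → cabin 2 (new)  [load 29/40]
  8 → cabin 1  [load 22/40]
  18 → cabin 1  [load 40/40]
  25 → cabin 3 (new)  [load 25/40]
  31 → cabin 4 (new)  [load 31/40]
  39 → cabin 5 (new)  [load 39/40]
  8 → cabin 2  [load 37/40]
  33 → cabin 6 (new)  [load 33/40]
  6 → cabin 3  [load 31/40]
6 cabins opened.

6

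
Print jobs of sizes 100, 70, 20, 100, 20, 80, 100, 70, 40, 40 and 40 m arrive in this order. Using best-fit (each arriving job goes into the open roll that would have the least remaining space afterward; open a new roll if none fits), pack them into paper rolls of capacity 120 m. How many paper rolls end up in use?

  100 → roll 1 (new)  [load 100/120]
  70 → roll 2 (new)  [load 70/120]
  20 → roll 1  [load 120/120]
  100 → roll 3 (new)  [load 100/120]
  20 → roll 3  [load 120/120]
  80 → roll 4 (new)  [load 80/120]
  100 → roll 5 (new)  [load 100/120]
  70 → roll 6 (new)  [load 70/120]
  40 → roll 4  [load 120/120]
  40 → roll 2  [load 110/120]
  40 → roll 6  [load 110/120]
6 paper rolls opened.

6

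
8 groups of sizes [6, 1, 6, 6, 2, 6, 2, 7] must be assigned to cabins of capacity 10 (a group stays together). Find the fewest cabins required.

5

Total = 7 + 6 + 6 + 6 + 6 + 2 + 2 + 1 = 36.
Lower bound: ⌈36/10⌉ = 4 cabins.
Also, 5 groups each exceed 5, and no two of those can share a cabin, so at least 5 cabins are needed.
A packing using 5 cabins:
  cabin 1: 7 + 2 + 1 = 10
  cabin 2: 6 + 2 = 8
  cabin 3: 6 = 6
  cabin 4: 6 = 6
  cabin 5: 6 = 6
This matches the lower bound, so 5 is optimal.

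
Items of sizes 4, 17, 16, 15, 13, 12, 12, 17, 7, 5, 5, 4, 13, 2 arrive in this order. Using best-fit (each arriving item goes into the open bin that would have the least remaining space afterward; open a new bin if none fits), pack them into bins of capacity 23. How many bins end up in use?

  4 → bin 1 (new)  [load 4/23]
  17 → bin 1  [load 21/23]
  16 → bin 2 (new)  [load 16/23]
  15 → bin 3 (new)  [load 15/23]
  13 → bin 4 (new)  [load 13/23]
  12 → bin 5 (new)  [load 12/23]
  12 → bin 6 (new)  [load 12/23]
  17 → bin 7 (new)  [load 17/23]
  7 → bin 2  [load 23/23]
  5 → bin 7  [load 22/23]
  5 → bin 3  [load 20/23]
  4 → bin 4  [load 17/23]
  13 → bin 8 (new)  [load 13/23]
  2 → bin 1  [load 23/23]
8 bins opened.

8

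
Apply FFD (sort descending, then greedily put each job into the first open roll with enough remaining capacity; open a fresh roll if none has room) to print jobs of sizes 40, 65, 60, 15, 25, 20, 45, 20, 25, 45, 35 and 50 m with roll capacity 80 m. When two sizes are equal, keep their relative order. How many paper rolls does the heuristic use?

6

Sorted descending: 65, 60, 50, 45, 45, 40, 35, 25, 25, 20, 20, 15.
  65 → roll 1 (new)  [load 65/80]
  60 → roll 2 (new)  [load 60/80]
  50 → roll 3 (new)  [load 50/80]
  45 → roll 4 (new)  [load 45/80]
  45 → roll 5 (new)  [load 45/80]
  40 → roll 6 (new)  [load 40/80]
  35 → roll 4  [load 80/80]
  25 → roll 3  [load 75/80]
  25 → roll 5  [load 70/80]
  20 → roll 2  [load 80/80]
  20 → roll 6  [load 60/80]
  15 → roll 1  [load 80/80]
6 paper rolls opened.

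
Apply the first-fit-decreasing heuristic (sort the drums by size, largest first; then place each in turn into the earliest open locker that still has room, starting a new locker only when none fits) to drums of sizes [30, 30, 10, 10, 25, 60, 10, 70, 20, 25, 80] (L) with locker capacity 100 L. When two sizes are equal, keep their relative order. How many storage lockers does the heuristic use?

4

Sorted descending: 80, 70, 60, 30, 30, 25, 25, 20, 10, 10, 10.
  80 → locker 1 (new)  [load 80/100]
  70 → locker 2 (new)  [load 70/100]
  60 → locker 3 (new)  [load 60/100]
  30 → locker 2  [load 100/100]
  30 → locker 3  [load 90/100]
  25 → locker 4 (new)  [load 25/100]
  25 → locker 4  [load 50/100]
  20 → locker 1  [load 100/100]
  10 → locker 3  [load 100/100]
  10 → locker 4  [load 60/100]
  10 → locker 4  [load 70/100]
4 storage lockers opened.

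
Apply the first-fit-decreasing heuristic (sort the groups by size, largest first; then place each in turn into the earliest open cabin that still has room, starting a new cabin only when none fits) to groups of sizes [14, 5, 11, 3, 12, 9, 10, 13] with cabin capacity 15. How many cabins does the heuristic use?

6

Sorted descending: 14, 13, 12, 11, 10, 9, 5, 3.
  14 → cabin 1 (new)  [load 14/15]
  13 → cabin 2 (new)  [load 13/15]
  12 → cabin 3 (new)  [load 12/15]
  11 → cabin 4 (new)  [load 11/15]
  10 → cabin 5 (new)  [load 10/15]
  9 → cabin 6 (new)  [load 9/15]
  5 → cabin 5  [load 15/15]
  3 → cabin 3  [load 15/15]
6 cabins opened.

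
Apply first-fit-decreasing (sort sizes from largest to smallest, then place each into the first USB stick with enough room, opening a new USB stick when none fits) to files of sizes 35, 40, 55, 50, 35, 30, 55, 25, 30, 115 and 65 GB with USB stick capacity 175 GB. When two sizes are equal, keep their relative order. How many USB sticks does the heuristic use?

Sorted descending: 115, 65, 55, 55, 50, 40, 35, 35, 30, 30, 25.
  115 → USB stick 1 (new)  [load 115/175]
  65 → USB stick 2 (new)  [load 65/175]
  55 → USB stick 1  [load 170/175]
  55 → USB stick 2  [load 120/175]
  50 → USB stick 2  [load 170/175]
  40 → USB stick 3 (new)  [load 40/175]
  35 → USB stick 3  [load 75/175]
  35 → USB stick 3  [load 110/175]
  30 → USB stick 3  [load 140/175]
  30 → USB stick 3  [load 170/175]
  25 → USB stick 4 (new)  [load 25/175]
4 USB sticks opened.

4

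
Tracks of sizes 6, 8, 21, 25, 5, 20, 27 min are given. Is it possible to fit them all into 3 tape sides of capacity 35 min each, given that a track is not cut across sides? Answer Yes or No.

No

Total = 112 min; ⌈112/35⌉ = 4.
At least 4 tape sides are required, but only 3 are allowed.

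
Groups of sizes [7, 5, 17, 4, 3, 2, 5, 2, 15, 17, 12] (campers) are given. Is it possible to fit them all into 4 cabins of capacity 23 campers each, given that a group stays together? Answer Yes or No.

Yes

A valid assignment using 4 cabins:
  cabin 1: 17 + 5 = 22
  cabin 2: 17 + 5 = 22
  cabin 3: 15 + 7 = 22
  cabin 4: 12 + 4 + 3 + 2 + 2 = 23
Every load is within 23 campers, so 4 cabins suffice.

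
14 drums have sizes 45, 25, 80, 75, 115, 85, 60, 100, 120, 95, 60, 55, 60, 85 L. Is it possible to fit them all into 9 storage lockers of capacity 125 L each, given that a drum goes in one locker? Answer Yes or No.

Total = 1060 L; ⌈1060/125⌉ = 9.
The bound of 9 does not rule out 9, but exhaustive search shows no assignment into 9 storage lockers of capacity 125 L exists — the minimum is 10.

No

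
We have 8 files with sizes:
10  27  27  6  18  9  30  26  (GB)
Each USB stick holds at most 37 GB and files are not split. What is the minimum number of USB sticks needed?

Total = 30 + 27 + 27 + 26 + 18 + 10 + 9 + 6 = 153 GB.
Lower bound: ⌈153/37⌉ = 5 USB sticks.
A packing using 5 USB sticks:
  USB stick 1: 30 + 6 = 36
  USB stick 2: 27 + 10 = 37
  USB stick 3: 27 + 9 = 36
  USB stick 4: 26 = 26
  USB stick 5: 18 = 18
This matches the lower bound, so 5 is optimal.

5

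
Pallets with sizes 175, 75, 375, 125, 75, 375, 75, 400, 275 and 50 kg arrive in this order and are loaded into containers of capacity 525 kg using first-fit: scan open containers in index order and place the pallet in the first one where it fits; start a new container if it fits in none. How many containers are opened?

5

  175 → container 1 (new)  [load 175/525]
  75 → container 1  [load 250/525]
  375 → container 2 (new)  [load 375/525]
  125 → container 1  [load 375/525]
  75 → container 1  [load 450/525]
  375 → container 3 (new)  [load 375/525]
  75 → container 1  [load 525/525]
  400 → container 4 (new)  [load 400/525]
  275 → container 5 (new)  [load 275/525]
  50 → container 2  [load 425/525]
5 containers opened.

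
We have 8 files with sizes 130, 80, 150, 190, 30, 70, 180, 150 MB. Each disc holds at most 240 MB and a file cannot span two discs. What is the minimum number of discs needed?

Total = 190 + 180 + 150 + 150 + 130 + 80 + 70 + 30 = 980 MB.
Lower bound: ⌈980/240⌉ = 5 discs.
A packing using 5 discs:
  disc 1: 190 + 30 = 220
  disc 2: 180 = 180
  disc 3: 150 + 80 = 230
  disc 4: 150 + 70 = 220
  disc 5: 130 = 130
This matches the lower bound, so 5 is optimal.

5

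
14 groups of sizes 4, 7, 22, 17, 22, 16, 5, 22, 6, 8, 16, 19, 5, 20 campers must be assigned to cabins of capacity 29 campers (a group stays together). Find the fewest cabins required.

Total = 22 + 22 + 22 + 20 + 19 + 17 + 16 + 16 + 8 + 7 + 6 + 5 + 5 + 4 = 189 campers.
Lower bound: ⌈189/29⌉ = 7 cabins.
Also, 8 groups each exceed 29/2 campers, and no two of those can share a cabin, so at least 8 cabins are needed.
A packing using 8 cabins:
  cabin 1: 22 + 7 = 29
  cabin 2: 22 + 6 = 28
  cabin 3: 22 + 5 = 27
  cabin 4: 20 + 8 = 28
  cabin 5: 19 + 5 + 4 = 28
  cabin 6: 17 = 17
  cabin 7: 16 = 16
  cabin 8: 16 = 16
This matches the lower bound, so 8 is optimal.

8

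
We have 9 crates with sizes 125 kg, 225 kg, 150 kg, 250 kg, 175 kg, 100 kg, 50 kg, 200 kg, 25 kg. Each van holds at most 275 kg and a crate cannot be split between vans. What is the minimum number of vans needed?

Total = 250 + 225 + 200 + 175 + 150 + 125 + 100 + 50 + 25 = 1300 kg.
Lower bound: ⌈1300/275⌉ = 5 vans.
A packing using 5 vans:
  van 1: 250 + 25 = 275
  van 2: 225 + 50 = 275
  van 3: 200 = 200
  van 4: 175 + 100 = 275
  van 5: 150 + 125 = 275
This matches the lower bound, so 5 is optimal.

5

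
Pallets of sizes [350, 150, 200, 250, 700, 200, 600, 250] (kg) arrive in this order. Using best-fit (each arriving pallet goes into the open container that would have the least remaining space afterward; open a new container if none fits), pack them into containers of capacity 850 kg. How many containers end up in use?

  350 → container 1 (new)  [load 350/850]
  150 → container 1  [load 500/850]
  200 → container 1  [load 700/850]
  250 → container 2 (new)  [load 250/850]
  700 → container 3 (new)  [load 700/850]
  200 → container 2  [load 450/850]
  600 → container 4 (new)  [load 600/850]
  250 → container 4  [load 850/850]
4 containers opened.

4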